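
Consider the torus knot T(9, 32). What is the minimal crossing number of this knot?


For a torus knot T(p, q) with gcd(p,q)=1,
the crossing number is min(p*(q-1), q*(p-1)).
p*(q-1) = 9*31 = 279
q*(p-1) = 32*8 = 256
min(279, 256) = 256

256


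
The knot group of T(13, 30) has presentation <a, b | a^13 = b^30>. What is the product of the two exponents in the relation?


The relation is a^13 = b^30.
Product of exponents = 13 * 30
= 390

390


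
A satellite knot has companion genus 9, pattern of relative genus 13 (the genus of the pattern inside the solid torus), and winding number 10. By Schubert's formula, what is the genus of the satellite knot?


Schubert: g(satellite) = g_rel(pattern) + |winding| * g(companion),
where g_rel(pattern) is the genus of the pattern relative to the solid torus.
= 13 + 10 * 9
= 13 + 90 = 103

103


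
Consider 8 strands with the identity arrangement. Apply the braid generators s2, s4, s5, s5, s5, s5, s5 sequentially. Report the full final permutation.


Starting with identity [1, 2, 3, 4, 5, 6, 7, 8].
Apply generators in sequence:
  After s2: [1, 3, 2, 4, 5, 6, 7, 8]
  After s4: [1, 3, 2, 5, 4, 6, 7, 8]
  After s5: [1, 3, 2, 5, 6, 4, 7, 8]
  After s5: [1, 3, 2, 5, 4, 6, 7, 8]
  After s5: [1, 3, 2, 5, 6, 4, 7, 8]
  After s5: [1, 3, 2, 5, 4, 6, 7, 8]
  After s5: [1, 3, 2, 5, 6, 4, 7, 8]
Final permutation: [1, 3, 2, 5, 6, 4, 7, 8]

[1, 3, 2, 5, 6, 4, 7, 8]


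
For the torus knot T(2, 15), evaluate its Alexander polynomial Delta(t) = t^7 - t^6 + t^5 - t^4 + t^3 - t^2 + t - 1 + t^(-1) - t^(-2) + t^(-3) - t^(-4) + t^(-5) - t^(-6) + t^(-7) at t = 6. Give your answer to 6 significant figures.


Substituting t = 6 into Delta(t) = t^7 - t^6 + t^5 - t^4 + t^3 - t^2 + t - 1 + t^(-1) - t^(-2) + t^(-3) - t^(-4) + t^(-5) - t^(-6) + t^(-7):
Term values: (279936) + (-46656) + (7776) + (-1296) + (216) + (-36) + (6) + (-1) + (0.166667) + (-0.0277778) + (0.00462963) + (-0.000771605) + (0.000128601) + (-2.14335e-05) + (3.57225e-06)
Sum = 239945.1429
Rounded to 6 significant figures: 239945

239945


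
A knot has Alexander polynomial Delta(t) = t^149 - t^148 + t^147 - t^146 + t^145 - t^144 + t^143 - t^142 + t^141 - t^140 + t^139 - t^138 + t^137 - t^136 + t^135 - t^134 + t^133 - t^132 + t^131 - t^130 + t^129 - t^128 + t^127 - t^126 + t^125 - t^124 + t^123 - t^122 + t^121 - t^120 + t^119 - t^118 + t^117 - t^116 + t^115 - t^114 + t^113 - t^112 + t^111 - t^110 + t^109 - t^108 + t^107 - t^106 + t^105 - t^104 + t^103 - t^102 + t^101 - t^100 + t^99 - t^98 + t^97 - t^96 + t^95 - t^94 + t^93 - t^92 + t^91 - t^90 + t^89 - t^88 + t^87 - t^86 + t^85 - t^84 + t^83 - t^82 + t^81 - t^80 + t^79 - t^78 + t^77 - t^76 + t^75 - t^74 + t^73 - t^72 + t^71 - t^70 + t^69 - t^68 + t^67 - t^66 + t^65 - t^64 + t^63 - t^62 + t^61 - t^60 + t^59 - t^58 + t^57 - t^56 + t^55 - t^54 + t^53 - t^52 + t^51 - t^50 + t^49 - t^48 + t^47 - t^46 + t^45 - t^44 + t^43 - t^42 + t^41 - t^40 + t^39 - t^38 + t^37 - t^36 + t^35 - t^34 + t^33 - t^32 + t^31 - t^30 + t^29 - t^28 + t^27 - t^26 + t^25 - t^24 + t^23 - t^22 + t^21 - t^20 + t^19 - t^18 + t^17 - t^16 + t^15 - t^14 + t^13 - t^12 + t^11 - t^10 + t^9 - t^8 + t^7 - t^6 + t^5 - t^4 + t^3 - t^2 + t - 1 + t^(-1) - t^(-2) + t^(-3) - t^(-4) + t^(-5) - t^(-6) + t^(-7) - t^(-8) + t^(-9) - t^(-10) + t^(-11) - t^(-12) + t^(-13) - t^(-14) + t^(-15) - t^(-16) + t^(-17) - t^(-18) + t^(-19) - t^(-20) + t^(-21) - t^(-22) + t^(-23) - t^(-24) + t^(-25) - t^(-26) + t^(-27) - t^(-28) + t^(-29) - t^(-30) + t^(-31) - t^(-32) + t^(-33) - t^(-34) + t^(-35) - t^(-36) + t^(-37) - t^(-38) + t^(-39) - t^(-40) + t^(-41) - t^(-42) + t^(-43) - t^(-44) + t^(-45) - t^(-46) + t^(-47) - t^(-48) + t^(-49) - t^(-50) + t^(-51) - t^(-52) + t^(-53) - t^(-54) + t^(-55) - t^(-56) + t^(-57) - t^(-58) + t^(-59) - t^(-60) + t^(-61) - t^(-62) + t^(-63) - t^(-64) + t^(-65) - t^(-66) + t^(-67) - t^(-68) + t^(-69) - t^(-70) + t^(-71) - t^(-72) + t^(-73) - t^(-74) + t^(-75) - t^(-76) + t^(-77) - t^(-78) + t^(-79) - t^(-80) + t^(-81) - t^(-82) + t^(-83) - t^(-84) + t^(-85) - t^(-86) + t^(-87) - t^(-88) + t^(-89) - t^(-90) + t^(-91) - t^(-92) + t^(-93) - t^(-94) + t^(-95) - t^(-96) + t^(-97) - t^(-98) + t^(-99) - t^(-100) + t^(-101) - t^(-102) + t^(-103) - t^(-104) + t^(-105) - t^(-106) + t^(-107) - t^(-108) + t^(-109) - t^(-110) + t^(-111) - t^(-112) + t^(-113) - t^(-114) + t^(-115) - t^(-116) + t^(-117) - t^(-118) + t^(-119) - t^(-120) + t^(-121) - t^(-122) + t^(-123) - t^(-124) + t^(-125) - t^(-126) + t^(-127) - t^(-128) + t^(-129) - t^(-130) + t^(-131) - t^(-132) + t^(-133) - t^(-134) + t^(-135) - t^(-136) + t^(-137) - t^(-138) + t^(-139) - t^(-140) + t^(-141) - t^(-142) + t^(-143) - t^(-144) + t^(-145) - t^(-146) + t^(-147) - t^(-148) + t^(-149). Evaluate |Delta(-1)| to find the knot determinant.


Step 1: The polynomial has 299 terms with alternating signs, exponents from 149 down to -149.
Step 2: Substitute t = -1. The i-th term has coefficient (-1)^i and exponent (m-i),
  so its value is (-1)^i * (-1)^(m-i) = (-1)^m = -1 for every i.
Step 3: All 299 terms equal -1, so Delta(-1) = 299 * (-1) = -299
Step 4: |Delta(-1)| = 299

299


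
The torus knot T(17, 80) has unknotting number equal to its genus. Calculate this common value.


For a torus knot T(p,q), both the unknotting number and genus equal (p-1)(q-1)/2.
= (17-1)(80-1)/2
= 16*79/2
= 1264/2 = 632

632


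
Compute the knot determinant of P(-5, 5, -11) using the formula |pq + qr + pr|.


Step 1: Compute pq + qr + pr.
pq = (-5)*5 = -25
qr = 5*(-11) = -55
pr = (-5)*(-11) = 55
pq + qr + pr = -25 + (-55) + 55 = -25
Step 2: Take absolute value.
det(P(-5,5,-11)) = |-25| = 25

25


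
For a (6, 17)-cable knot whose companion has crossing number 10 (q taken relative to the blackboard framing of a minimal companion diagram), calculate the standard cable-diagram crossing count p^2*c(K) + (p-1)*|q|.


Step 1: Each of the c(K) crossings of the companion diagram becomes p*p = p^2 crossings among the p parallel strands, and each of the |q| twists s_1 s_2 ... s_(p-1) adds (p-1) crossings.
  Crossings = p^2 * c(K) + (p-1)*|q|
Step 2: = 6^2 * 10 + (6-1)*17
Step 3: = 36*10 + 5*17
Step 4: = 360 + 85 = 445

445


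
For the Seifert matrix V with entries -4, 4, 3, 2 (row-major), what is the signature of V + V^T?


Step 1: V + V^T = [[-8, 7], [7, 4]]
Step 2: trace = -4, det = -81
Step 3: Discriminant = (-4)^2 - 4*(-81) = 340
Step 4: Eigenvalues: 7.21954, -11.2195
Step 5: Signature = (# positive eigenvalues) - (# negative eigenvalues) = 0

0


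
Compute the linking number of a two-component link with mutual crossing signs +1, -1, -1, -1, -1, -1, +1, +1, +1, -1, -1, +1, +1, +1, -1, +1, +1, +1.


Step 1: Count positive crossings: 10
Step 2: Count negative crossings: 8
Step 3: Sum of signs = 10 - 8 = 2
Step 4: Linking number = sum/2 = 2/2 = 1

1


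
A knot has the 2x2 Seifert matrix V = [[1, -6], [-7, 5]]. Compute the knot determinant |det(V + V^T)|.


Step 1: Form V + V^T where V = [[1, -6], [-7, 5]]
  V^T = [[1, -7], [-6, 5]]
  V + V^T = [[2, -13], [-13, 10]]
Step 2: det(V + V^T) = 2*10 - (-13)*(-13)
  = 20 - 169 = -149
Step 3: Knot determinant = |det(V + V^T)| = |-149| = 149

149


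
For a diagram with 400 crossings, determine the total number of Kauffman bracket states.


Each crossing contributes 2 choices (A-smoothing or B-smoothing).
Total states = 2^400 = 2582249878086908589655919172003011874329705792829223512830659356540647622016841194629645353280137831435903171972747493376

2582249878086908589655919172003011874329705792829223512830659356540647622016841194629645353280137831435903171972747493376


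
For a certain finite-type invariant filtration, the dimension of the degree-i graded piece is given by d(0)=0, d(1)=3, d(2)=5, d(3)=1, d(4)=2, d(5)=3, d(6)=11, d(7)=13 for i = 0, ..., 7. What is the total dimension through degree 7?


Total dimension = d(0) + d(1) + ... + d(7)
= 0 + 3 + 5 + 1 + 2 + 3 + 11 + 13
= 38

38


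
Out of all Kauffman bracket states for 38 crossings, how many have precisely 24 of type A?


We choose which 24 of 38 crossings get A-smoothings.
C(38, 24) = 38! / (24! * 14!)
= 9669554100

9669554100


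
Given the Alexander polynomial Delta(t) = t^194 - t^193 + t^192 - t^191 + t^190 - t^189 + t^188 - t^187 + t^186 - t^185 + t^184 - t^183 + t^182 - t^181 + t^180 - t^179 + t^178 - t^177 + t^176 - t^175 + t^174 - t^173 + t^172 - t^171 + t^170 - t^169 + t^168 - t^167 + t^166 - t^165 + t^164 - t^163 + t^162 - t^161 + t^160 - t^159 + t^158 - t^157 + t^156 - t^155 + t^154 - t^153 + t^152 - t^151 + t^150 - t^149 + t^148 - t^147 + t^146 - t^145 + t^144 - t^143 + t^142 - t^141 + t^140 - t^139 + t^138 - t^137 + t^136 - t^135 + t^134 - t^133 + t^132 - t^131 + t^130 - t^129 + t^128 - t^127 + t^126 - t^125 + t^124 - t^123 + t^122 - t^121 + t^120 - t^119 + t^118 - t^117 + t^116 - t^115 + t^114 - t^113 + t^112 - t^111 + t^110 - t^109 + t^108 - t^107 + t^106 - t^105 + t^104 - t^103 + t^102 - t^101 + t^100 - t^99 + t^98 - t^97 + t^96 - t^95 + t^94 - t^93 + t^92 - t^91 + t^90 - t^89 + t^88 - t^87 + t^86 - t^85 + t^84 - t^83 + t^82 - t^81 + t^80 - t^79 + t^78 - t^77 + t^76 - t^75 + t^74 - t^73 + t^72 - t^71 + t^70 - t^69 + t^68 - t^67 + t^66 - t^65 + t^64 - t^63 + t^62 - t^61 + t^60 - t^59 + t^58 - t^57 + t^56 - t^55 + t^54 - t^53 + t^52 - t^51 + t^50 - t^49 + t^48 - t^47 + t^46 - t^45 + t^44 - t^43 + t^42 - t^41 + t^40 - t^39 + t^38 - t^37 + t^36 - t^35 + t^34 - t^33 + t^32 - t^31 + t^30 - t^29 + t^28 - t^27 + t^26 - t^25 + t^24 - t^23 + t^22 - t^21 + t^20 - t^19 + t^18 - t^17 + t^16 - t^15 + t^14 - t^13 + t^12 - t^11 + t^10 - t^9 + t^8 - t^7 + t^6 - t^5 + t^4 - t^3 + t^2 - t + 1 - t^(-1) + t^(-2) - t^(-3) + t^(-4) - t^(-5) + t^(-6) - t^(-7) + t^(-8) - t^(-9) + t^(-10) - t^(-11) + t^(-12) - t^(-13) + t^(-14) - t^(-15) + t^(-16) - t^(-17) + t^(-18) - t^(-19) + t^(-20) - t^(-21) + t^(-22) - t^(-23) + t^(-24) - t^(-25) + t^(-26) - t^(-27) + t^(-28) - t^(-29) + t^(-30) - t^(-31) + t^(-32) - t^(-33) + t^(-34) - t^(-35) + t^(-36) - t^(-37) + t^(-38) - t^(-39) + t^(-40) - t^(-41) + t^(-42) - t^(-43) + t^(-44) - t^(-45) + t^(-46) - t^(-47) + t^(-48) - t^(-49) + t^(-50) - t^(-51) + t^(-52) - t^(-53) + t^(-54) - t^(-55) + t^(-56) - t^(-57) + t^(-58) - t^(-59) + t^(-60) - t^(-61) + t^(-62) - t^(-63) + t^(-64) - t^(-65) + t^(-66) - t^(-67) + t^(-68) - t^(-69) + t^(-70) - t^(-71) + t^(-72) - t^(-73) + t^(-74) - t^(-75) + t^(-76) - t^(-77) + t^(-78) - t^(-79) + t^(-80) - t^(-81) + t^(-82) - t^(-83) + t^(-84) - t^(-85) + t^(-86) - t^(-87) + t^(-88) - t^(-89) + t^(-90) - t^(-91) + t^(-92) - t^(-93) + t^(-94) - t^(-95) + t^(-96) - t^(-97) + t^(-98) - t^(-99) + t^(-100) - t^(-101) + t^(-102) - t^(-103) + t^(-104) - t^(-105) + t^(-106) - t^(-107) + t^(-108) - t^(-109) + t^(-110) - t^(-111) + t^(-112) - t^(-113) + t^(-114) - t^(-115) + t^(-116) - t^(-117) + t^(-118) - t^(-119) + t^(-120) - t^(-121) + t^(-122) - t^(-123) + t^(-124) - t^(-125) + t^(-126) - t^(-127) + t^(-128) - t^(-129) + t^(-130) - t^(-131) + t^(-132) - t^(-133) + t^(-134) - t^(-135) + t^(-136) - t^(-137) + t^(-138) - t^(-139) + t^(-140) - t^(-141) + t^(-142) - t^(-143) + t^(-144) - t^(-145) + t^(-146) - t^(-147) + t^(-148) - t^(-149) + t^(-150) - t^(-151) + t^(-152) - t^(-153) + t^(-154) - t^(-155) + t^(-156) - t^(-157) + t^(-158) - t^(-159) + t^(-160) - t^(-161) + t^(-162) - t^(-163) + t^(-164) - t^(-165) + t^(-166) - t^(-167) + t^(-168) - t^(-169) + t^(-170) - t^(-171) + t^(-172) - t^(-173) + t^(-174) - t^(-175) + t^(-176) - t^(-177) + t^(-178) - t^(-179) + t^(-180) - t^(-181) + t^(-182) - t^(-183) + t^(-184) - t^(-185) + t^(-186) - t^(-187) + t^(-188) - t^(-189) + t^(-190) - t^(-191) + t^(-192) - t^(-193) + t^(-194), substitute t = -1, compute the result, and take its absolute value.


Step 1: The polynomial has 389 terms with alternating signs, exponents from 194 down to -194.
Step 2: Substitute t = -1. The i-th term has coefficient (-1)^i and exponent (m-i),
  so its value is (-1)^i * (-1)^(m-i) = (-1)^m = 1 for every i.
Step 3: All 389 terms equal 1, so Delta(-1) = 389 * (1) = 389
Step 4: |Delta(-1)| = 389

389


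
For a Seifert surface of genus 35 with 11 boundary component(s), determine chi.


chi = 2 - 2g - b
= 2 - 2*35 - 11
= 2 - 70 - 11 = -79

-79


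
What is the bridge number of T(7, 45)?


The bridge number of T(p,q) is min(p,q).
min(7, 45) = 7

7


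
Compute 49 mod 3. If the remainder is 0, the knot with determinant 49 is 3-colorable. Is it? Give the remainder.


Step 1: A knot is p-colorable if and only if p divides its determinant.
Step 2: Compute 49 mod 3.
49 = 16 * 3 + 1
Step 3: 49 mod 3 = 1
Step 4: The knot is 3-colorable: no

1


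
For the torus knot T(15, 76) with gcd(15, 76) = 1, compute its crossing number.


For a torus knot T(p, q) with gcd(p,q)=1,
the crossing number is min(p*(q-1), q*(p-1)).
p*(q-1) = 15*75 = 1125
q*(p-1) = 76*14 = 1064
min(1125, 1064) = 1064

1064


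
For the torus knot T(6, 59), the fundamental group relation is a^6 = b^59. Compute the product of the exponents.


The relation is a^6 = b^59.
Product of exponents = 6 * 59
= 354

354


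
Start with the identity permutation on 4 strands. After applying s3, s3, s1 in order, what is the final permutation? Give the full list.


Starting with identity [1, 2, 3, 4].
Apply generators in sequence:
  After s3: [1, 2, 4, 3]
  After s3: [1, 2, 3, 4]
  After s1: [2, 1, 3, 4]
Final permutation: [2, 1, 3, 4]

[2, 1, 3, 4]


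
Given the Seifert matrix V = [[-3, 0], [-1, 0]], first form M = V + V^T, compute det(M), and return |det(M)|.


Step 1: Form V + V^T where V = [[-3, 0], [-1, 0]]
  V^T = [[-3, -1], [0, 0]]
  V + V^T = [[-6, -1], [-1, 0]]
Step 2: det(V + V^T) = (-6)*0 - (-1)*(-1)
  = 0 - 1 = -1
Step 3: Knot determinant = |det(V + V^T)| = |-1| = 1

1


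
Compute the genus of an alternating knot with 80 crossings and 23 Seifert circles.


For alternating knots, g = (c - s + 1)/2.
= (80 - 23 + 1)/2
= 58/2 = 29

29


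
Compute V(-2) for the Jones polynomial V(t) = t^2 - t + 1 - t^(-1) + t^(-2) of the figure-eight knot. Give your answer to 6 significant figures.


Substituting t = -2 into V(t) = t^2 - t + 1 - t^(-1) + t^(-2):
  (+)t^(2) = 4
  (-)t^(1) = 2
  (+)t^(0) = 1
  (-)t^(-1) = 0.5
  (+)t^(-2) = 0.25
Sum = (4) + (2) + (1) + (0.5) + (0.25)
= 7.75
Rounded to 6 significant figures: 7.75

7.75


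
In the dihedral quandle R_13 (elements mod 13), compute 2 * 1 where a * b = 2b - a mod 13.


2 * 1 = 2*1 - 2 mod 13
= 2 - 2 mod 13
= 0 mod 13 = 0

0


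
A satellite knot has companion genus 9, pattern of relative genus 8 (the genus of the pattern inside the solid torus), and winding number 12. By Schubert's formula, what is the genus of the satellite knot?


Schubert: g(satellite) = g_rel(pattern) + |winding| * g(companion),
where g_rel(pattern) is the genus of the pattern relative to the solid torus.
= 8 + 12 * 9
= 8 + 108 = 116

116


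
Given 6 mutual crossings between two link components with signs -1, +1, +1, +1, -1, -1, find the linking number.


Step 1: Count positive crossings: 3
Step 2: Count negative crossings: 3
Step 3: Sum of signs = 3 - 3 = 0
Step 4: Linking number = sum/2 = 0/2 = 0

0


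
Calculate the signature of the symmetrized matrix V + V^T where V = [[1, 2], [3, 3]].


Step 1: V + V^T = [[2, 5], [5, 6]]
Step 2: trace = 8, det = -13
Step 3: Discriminant = 8^2 - 4*(-13) = 116
Step 4: Eigenvalues: 9.38516, -1.38516
Step 5: Signature = (# positive eigenvalues) - (# negative eigenvalues) = 0

0


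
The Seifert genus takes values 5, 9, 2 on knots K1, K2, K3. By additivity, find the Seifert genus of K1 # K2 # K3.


The Seifert genus is additive under connected sum.
Seifert genus(K1 # K2 # K3) = (5) + (9) + (2)
= 16

16


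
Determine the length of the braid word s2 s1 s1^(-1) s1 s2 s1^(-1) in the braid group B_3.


The word length counts the number of generators (including inverses).
Listing each generator: s2, s1, s1^(-1), s1, s2, s1^(-1)
There are 6 generators in this braid word.

6


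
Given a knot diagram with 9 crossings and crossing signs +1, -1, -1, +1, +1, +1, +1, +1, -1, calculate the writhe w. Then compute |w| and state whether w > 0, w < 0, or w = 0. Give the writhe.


Step 1: Count positive crossings (+1).
Positive crossings: 6
Step 2: Count negative crossings (-1).
Negative crossings: 3
Step 3: Writhe = (positive) - (negative)
w = 6 - 3 = 3
Step 4: |w| = 3, and w is positive

3


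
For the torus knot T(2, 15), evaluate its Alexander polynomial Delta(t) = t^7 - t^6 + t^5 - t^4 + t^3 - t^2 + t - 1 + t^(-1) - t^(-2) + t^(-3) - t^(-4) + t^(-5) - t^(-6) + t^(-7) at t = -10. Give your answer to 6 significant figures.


Substituting t = -10 into Delta(t) = t^7 - t^6 + t^5 - t^4 + t^3 - t^2 + t - 1 + t^(-1) - t^(-2) + t^(-3) - t^(-4) + t^(-5) - t^(-6) + t^(-7):
Term values: (-10000000) + (-1000000) + (-100000) + (-10000) + (-1000) + (-100) + (-10) + (-1) + (-0.1) + (-0.01) + (-0.001) + (-0.0001) + (-1e-05) + (-1e-06) + (-1e-07)
Sum = -11111111.11
Rounded to 6 significant figures: -1.11111e+07

-1.11111e+07


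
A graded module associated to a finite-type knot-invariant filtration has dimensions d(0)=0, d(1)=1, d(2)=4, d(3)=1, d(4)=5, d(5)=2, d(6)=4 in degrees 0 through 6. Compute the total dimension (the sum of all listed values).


Total dimension = d(0) + d(1) + ... + d(6)
= 0 + 1 + 4 + 1 + 5 + 2 + 4
= 17

17


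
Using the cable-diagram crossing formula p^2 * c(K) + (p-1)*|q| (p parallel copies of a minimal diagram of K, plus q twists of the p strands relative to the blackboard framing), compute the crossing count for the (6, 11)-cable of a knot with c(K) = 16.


Step 1: Each of the c(K) crossings of the companion diagram becomes p*p = p^2 crossings among the p parallel strands, and each of the |q| twists s_1 s_2 ... s_(p-1) adds (p-1) crossings.
  Crossings = p^2 * c(K) + (p-1)*|q|
Step 2: = 6^2 * 16 + (6-1)*11
Step 3: = 36*16 + 5*11
Step 4: = 576 + 55 = 631

631


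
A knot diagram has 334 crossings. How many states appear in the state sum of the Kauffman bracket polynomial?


Each crossing contributes 2 choices (A-smoothing or B-smoothing).
Total states = 2^334 = 34996011596528190789960035633881941845650710894291398982812329702559247987190014771576210832368861184

34996011596528190789960035633881941845650710894291398982812329702559247987190014771576210832368861184


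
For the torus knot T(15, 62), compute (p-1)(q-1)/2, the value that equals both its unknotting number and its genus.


For a torus knot T(p,q), both the unknotting number and genus equal (p-1)(q-1)/2.
= (15-1)(62-1)/2
= 14*61/2
= 854/2 = 427

427


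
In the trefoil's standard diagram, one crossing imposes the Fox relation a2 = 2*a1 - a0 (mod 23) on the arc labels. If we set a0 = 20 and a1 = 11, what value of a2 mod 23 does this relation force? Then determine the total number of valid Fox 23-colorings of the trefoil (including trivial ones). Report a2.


Step 1: Apply the given crossing relation 2*a1 - a0 - a2 = 0 (mod 23).
  a2 = 2*a1 - a0 mod 23
  a2 = 2*11 - 20 mod 23
  a2 = 22 - 20 mod 23
  a2 = 2 mod 23 = 2
Step 2: The trefoil has determinant 3.
  Number of Fox p-colorings (p prime) is p^2 if p = 3, else p.
  Since 23 does not divide 3, only trivial (constant) colorings exist.
  (So the trial a0 = 20, a1 = 11 with a0 != a1 does NOT extend to a valid coloring of the whole trefoil: the other two crossing relations require 3*(a1 - a0) = 0 (mod 23), which fails.)
  Total colorings = 23
Step 3: a2 = 2, total Fox 23-colorings = 23

2


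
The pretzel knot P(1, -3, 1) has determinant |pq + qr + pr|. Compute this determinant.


Step 1: Compute pq + qr + pr.
pq = 1*(-3) = -3
qr = (-3)*1 = -3
pr = 1*1 = 1
pq + qr + pr = -3 + (-3) + 1 = -5
Step 2: Take absolute value.
det(P(1,-3,1)) = |-5| = 5

5


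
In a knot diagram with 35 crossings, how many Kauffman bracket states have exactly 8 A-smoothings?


We choose which 8 of 35 crossings get A-smoothings.
C(35, 8) = 35! / (8! * 27!)
= 23535820

23535820


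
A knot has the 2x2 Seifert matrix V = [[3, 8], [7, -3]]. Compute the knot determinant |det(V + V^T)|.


Step 1: Form V + V^T where V = [[3, 8], [7, -3]]
  V^T = [[3, 7], [8, -3]]
  V + V^T = [[6, 15], [15, -6]]
Step 2: det(V + V^T) = 6*(-6) - 15*15
  = -36 - 225 = -261
Step 3: Knot determinant = |det(V + V^T)| = |-261| = 261

261


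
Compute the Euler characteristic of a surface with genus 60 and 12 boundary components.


chi = 2 - 2g - b
= 2 - 2*60 - 12
= 2 - 120 - 12 = -130

-130


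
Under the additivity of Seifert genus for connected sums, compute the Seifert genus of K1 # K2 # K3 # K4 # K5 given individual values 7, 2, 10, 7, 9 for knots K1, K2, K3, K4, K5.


The Seifert genus is additive under connected sum.
Seifert genus(K1 # K2 # K3 # K4 # K5) = (7) + (2) + (10) + (7) + (9)
= 35

35


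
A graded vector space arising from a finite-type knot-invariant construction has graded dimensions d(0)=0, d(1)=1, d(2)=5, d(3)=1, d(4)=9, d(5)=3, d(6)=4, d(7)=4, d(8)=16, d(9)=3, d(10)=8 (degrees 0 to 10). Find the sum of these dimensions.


Total dimension = d(0) + d(1) + ... + d(10)
= 0 + 1 + 5 + 1 + 9 + 3 + 4 + 4 + 16 + 3 + 8
= 54

54


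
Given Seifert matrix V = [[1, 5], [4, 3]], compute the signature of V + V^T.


Step 1: V + V^T = [[2, 9], [9, 6]]
Step 2: trace = 8, det = -69
Step 3: Discriminant = 8^2 - 4*(-69) = 340
Step 4: Eigenvalues: 13.2195, -5.21954
Step 5: Signature = (# positive eigenvalues) - (# negative eigenvalues) = 0

0


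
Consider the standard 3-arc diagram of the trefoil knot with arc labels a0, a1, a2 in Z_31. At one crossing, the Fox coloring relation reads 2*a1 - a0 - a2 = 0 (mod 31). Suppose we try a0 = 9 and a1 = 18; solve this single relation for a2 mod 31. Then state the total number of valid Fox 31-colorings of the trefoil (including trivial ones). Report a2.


Step 1: Apply the given crossing relation 2*a1 - a0 - a2 = 0 (mod 31).
  a2 = 2*a1 - a0 mod 31
  a2 = 2*18 - 9 mod 31
  a2 = 36 - 9 mod 31
  a2 = 27 mod 31 = 27
Step 2: The trefoil has determinant 3.
  Number of Fox p-colorings (p prime) is p^2 if p = 3, else p.
  Since 31 does not divide 3, only trivial (constant) colorings exist.
  (So the trial a0 = 9, a1 = 18 with a0 != a1 does NOT extend to a valid coloring of the whole trefoil: the other two crossing relations require 3*(a1 - a0) = 0 (mod 31), which fails.)
  Total colorings = 31
Step 3: a2 = 27, total Fox 31-colorings = 31

27


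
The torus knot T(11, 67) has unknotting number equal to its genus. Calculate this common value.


For a torus knot T(p,q), both the unknotting number and genus equal (p-1)(q-1)/2.
= (11-1)(67-1)/2
= 10*66/2
= 660/2 = 330

330


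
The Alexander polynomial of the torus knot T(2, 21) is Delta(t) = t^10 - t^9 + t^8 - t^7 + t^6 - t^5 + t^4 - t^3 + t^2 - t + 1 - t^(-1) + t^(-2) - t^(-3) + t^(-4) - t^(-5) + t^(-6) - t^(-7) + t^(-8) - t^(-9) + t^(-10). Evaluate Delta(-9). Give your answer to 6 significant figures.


Substituting t = -9 into Delta(t) = t^10 - t^9 + t^8 - t^7 + t^6 - t^5 + t^4 - t^3 + t^2 - t + 1 - t^(-1) + t^(-2) - t^(-3) + t^(-4) - t^(-5) + t^(-6) - t^(-7) + t^(-8) - t^(-9) + t^(-10):
Term values: (3486784401) + (387420489) + (43046721) + (4782969) + (531441) + (59049) + (6561) + (729) + (81) + (9) + (1) + (0.111111) + (0.0123457) + (0.00137174) + (0.000152416) + (1.69351e-05) + (1.88168e-06) + (2.09075e-07) + (2.32306e-08) + (2.58117e-09) + (2.86797e-10)
Sum = 3922632451
Rounded to 6 significant figures: 3.92263e+09

3.92263e+09


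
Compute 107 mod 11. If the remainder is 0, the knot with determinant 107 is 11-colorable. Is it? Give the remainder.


Step 1: A knot is p-colorable if and only if p divides its determinant.
Step 2: Compute 107 mod 11.
107 = 9 * 11 + 8
Step 3: 107 mod 11 = 8
Step 4: The knot is 11-colorable: no

8


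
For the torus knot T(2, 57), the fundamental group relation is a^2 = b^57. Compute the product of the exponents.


The relation is a^2 = b^57.
Product of exponents = 2 * 57
= 114

114


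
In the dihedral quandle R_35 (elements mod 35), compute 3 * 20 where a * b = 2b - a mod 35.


3 * 20 = 2*20 - 3 mod 35
= 40 - 3 mod 35
= 37 mod 35 = 2

2


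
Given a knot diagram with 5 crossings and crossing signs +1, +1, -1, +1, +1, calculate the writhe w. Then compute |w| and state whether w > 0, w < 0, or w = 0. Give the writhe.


Step 1: Count positive crossings (+1).
Positive crossings: 4
Step 2: Count negative crossings (-1).
Negative crossings: 1
Step 3: Writhe = (positive) - (negative)
w = 4 - 1 = 3
Step 4: |w| = 3, and w is positive

3


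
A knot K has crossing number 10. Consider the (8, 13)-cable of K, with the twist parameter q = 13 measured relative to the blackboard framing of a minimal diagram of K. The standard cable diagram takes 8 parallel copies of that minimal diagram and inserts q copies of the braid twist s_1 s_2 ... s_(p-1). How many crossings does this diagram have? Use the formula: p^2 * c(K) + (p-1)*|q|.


Step 1: Each of the c(K) crossings of the companion diagram becomes p*p = p^2 crossings among the p parallel strands, and each of the |q| twists s_1 s_2 ... s_(p-1) adds (p-1) crossings.
  Crossings = p^2 * c(K) + (p-1)*|q|
Step 2: = 8^2 * 10 + (8-1)*13
Step 3: = 64*10 + 7*13
Step 4: = 640 + 91 = 731

731


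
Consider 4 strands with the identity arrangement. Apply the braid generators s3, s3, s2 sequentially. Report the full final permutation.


Starting with identity [1, 2, 3, 4].
Apply generators in sequence:
  After s3: [1, 2, 4, 3]
  After s3: [1, 2, 3, 4]
  After s2: [1, 3, 2, 4]
Final permutation: [1, 3, 2, 4]

[1, 3, 2, 4]


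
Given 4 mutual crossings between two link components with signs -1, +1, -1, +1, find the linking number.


Step 1: Count positive crossings: 2
Step 2: Count negative crossings: 2
Step 3: Sum of signs = 2 - 2 = 0
Step 4: Linking number = sum/2 = 0/2 = 0

0


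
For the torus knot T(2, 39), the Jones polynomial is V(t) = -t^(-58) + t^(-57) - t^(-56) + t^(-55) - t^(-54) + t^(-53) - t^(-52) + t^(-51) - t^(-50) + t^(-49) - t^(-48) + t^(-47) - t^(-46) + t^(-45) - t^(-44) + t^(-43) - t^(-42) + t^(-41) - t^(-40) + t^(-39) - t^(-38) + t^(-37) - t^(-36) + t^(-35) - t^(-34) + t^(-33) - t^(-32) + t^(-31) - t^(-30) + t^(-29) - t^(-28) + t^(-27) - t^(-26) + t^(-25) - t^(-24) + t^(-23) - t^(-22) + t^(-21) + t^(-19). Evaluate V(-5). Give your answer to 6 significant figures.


Substituting t = -5 into V(t) = -t^(-58) + t^(-57) - t^(-56) + t^(-55) - t^(-54) + t^(-53) - t^(-52) + t^(-51) - t^(-50) + t^(-49) - t^(-48) + t^(-47) - t^(-46) + t^(-45) - t^(-44) + t^(-43) - t^(-42) + t^(-41) - t^(-40) + t^(-39) - t^(-38) + t^(-37) - t^(-36) + t^(-35) - t^(-34) + t^(-33) - t^(-32) + t^(-31) - t^(-30) + t^(-29) - t^(-28) + t^(-27) - t^(-26) + t^(-25) - t^(-24) + t^(-23) - t^(-22) + t^(-21) + t^(-19):
  (-)t^(-58) = -2.8823e-41
  (+)t^(-57) = -1.44115e-40
  (-)t^(-56) = -7.20576e-40
  (+)t^(-55) = -3.60288e-39
  (-)t^(-54) = -1.80144e-38
  (+)t^(-53) = -9.0072e-38
  (-)t^(-52) = -4.5036e-37
  (+)t^(-51) = -2.2518e-36
  (-)t^(-50) = -1.1259e-35
  (+)t^(-49) = -5.6295e-35
  (-)t^(-48) = -2.81475e-34
  (+)t^(-47) = -1.40737e-33
  (-)t^(-46) = -7.03687e-33
  (+)t^(-45) = -3.51844e-32
  (-)t^(-44) = -1.75922e-31
  (+)t^(-43) = -8.79609e-31
  (-)t^(-42) = -4.39805e-30
  (+)t^(-41) = -2.19902e-29
  (-)t^(-40) = -1.09951e-28
  (+)t^(-39) = -5.49756e-28
  (-)t^(-38) = -2.74878e-27
  (+)t^(-37) = -1.37439e-26
  (-)t^(-36) = -6.87195e-26
  (+)t^(-35) = -3.43597e-25
  (-)t^(-34) = -1.71799e-24
  (+)t^(-33) = -8.58993e-24
  (-)t^(-32) = -4.29497e-23
  (+)t^(-31) = -2.14748e-22
  (-)t^(-30) = -1.07374e-21
  (+)t^(-29) = -5.36871e-21
  (-)t^(-28) = -2.68435e-20
  (+)t^(-27) = -1.34218e-19
  (-)t^(-26) = -6.71089e-19
  (+)t^(-25) = -3.35544e-18
  (-)t^(-24) = -1.67772e-17
  (+)t^(-23) = -8.38861e-17
  (-)t^(-22) = -4.1943e-16
  (+)t^(-21) = -2.09715e-15
  (+)t^(-19) = -5.24288e-14
Sum = (-2.8823e-41) + (-1.44115e-40) + (-7.20576e-40) + (-3.60288e-39) + (-1.80144e-38) + (-9.0072e-38) + (-4.5036e-37) + (-2.2518e-36) + (-1.1259e-35) + (-5.6295e-35) + (-2.81475e-34) + (-1.40737e-33) + (-7.03687e-33) + (-3.51844e-32) + (-1.75922e-31) + (-8.79609e-31) + (-4.39805e-30) + (-2.19902e-29) + (-1.09951e-28) + (-5.49756e-28) + (-2.74878e-27) + (-1.37439e-26) + (-6.87195e-26) + (-3.43597e-25) + (-1.71799e-24) + (-8.58993e-24) + (-4.29497e-23) + (-2.14748e-22) + (-1.07374e-21) + (-5.36871e-21) + (-2.68435e-20) + (-1.34218e-19) + (-6.71089e-19) + (-3.35544e-18) + (-1.67772e-17) + (-8.38861e-17) + (-4.1943e-16) + (-2.09715e-15) + (-5.24288e-14)
= -5.505024e-14
Rounded to 6 significant figures: -5.50502e-14

-5.50502e-14


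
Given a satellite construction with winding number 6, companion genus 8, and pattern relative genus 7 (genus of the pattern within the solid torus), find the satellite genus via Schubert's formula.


Schubert: g(satellite) = g_rel(pattern) + |winding| * g(companion),
where g_rel(pattern) is the genus of the pattern relative to the solid torus.
= 7 + 6 * 8
= 7 + 48 = 55

55


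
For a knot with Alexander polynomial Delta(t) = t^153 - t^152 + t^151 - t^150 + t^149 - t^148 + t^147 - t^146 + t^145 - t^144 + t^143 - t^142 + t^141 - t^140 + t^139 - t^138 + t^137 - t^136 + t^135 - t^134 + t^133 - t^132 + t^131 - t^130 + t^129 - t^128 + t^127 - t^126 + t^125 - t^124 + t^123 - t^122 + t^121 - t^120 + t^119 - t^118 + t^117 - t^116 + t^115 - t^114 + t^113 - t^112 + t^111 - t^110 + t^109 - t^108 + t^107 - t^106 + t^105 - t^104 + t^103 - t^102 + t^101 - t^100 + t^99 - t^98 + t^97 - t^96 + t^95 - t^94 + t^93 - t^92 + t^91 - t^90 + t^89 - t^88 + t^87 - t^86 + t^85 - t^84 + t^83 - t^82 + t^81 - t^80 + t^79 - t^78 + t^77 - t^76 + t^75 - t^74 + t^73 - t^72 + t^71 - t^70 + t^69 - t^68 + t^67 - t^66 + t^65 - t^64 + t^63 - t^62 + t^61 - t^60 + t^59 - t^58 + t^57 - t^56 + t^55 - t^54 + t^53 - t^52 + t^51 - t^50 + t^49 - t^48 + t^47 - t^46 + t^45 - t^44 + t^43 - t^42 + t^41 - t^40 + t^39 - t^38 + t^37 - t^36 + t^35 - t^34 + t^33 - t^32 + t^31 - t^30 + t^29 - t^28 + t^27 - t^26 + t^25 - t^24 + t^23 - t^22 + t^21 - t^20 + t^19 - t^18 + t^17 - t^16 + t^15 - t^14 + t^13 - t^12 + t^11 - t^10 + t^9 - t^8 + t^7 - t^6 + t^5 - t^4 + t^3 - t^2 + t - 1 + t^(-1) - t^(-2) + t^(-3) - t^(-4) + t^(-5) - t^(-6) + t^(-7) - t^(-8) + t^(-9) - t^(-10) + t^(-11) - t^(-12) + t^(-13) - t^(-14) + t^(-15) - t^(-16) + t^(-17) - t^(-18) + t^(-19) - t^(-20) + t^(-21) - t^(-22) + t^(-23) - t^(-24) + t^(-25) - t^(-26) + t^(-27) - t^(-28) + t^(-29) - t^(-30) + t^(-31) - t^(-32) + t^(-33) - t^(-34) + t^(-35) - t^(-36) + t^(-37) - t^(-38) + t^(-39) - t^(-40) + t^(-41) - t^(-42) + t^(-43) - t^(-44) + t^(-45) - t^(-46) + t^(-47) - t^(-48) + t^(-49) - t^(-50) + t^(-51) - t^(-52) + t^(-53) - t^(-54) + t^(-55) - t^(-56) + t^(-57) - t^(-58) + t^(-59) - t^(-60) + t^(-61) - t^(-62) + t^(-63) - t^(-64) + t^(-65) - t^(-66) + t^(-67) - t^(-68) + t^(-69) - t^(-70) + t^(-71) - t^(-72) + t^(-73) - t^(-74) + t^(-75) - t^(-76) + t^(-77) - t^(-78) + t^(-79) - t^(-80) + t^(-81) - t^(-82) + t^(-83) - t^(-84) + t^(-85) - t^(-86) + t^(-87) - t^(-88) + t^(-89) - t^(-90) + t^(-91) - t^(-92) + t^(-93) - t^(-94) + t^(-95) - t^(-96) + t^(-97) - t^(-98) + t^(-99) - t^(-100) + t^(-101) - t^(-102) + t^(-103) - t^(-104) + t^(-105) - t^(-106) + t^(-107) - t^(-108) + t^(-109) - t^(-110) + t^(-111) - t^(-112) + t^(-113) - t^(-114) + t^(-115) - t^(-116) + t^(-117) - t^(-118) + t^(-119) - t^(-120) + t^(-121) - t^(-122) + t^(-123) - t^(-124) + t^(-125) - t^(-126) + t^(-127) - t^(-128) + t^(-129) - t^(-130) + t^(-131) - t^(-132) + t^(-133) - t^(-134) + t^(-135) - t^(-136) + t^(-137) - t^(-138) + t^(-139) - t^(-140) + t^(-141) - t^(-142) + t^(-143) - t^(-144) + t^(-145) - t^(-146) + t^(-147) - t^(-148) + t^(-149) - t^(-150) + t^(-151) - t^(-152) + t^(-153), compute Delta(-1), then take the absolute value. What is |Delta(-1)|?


Step 1: The polynomial has 307 terms with alternating signs, exponents from 153 down to -153.
Step 2: Substitute t = -1. The i-th term has coefficient (-1)^i and exponent (m-i),
  so its value is (-1)^i * (-1)^(m-i) = (-1)^m = -1 for every i.
Step 3: All 307 terms equal -1, so Delta(-1) = 307 * (-1) = -307
Step 4: |Delta(-1)| = 307

307


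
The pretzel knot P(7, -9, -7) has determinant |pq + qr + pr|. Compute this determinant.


Step 1: Compute pq + qr + pr.
pq = 7*(-9) = -63
qr = (-9)*(-7) = 63
pr = 7*(-7) = -49
pq + qr + pr = -63 + 63 + (-49) = -49
Step 2: Take absolute value.
det(P(7,-9,-7)) = |-49| = 49

49


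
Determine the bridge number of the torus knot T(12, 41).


The bridge number of T(p,q) is min(p,q).
min(12, 41) = 12

12


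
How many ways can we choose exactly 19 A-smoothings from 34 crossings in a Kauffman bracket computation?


We choose which 19 of 34 crossings get A-smoothings.
C(34, 19) = 34! / (19! * 15!)
= 1855967520

1855967520


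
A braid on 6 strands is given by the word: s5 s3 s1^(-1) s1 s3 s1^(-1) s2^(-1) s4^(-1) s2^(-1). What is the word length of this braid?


The word length counts the number of generators (including inverses).
Listing each generator: s5, s3, s1^(-1), s1, s3, s1^(-1), s2^(-1), s4^(-1), s2^(-1)
There are 9 generators in this braid word.

9


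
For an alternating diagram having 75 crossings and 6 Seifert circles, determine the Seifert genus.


For alternating knots, g = (c - s + 1)/2.
= (75 - 6 + 1)/2
= 70/2 = 35

35


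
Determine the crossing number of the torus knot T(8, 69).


For a torus knot T(p, q) with gcd(p,q)=1,
the crossing number is min(p*(q-1), q*(p-1)).
p*(q-1) = 8*68 = 544
q*(p-1) = 69*7 = 483
min(544, 483) = 483

483


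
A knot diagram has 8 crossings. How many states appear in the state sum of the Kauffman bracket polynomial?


Each crossing contributes 2 choices (A-smoothing or B-smoothing).
Total states = 2^8 = 256

256


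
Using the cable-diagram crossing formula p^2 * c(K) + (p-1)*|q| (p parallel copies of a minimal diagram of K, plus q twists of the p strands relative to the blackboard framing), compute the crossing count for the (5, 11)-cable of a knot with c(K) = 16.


Step 1: Each of the c(K) crossings of the companion diagram becomes p*p = p^2 crossings among the p parallel strands, and each of the |q| twists s_1 s_2 ... s_(p-1) adds (p-1) crossings.
  Crossings = p^2 * c(K) + (p-1)*|q|
Step 2: = 5^2 * 16 + (5-1)*11
Step 3: = 25*16 + 4*11
Step 4: = 400 + 44 = 444

444


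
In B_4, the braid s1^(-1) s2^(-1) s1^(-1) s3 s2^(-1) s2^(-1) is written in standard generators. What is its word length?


The word length counts the number of generators (including inverses).
Listing each generator: s1^(-1), s2^(-1), s1^(-1), s3, s2^(-1), s2^(-1)
There are 6 generators in this braid word.

6


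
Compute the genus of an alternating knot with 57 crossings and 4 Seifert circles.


For alternating knots, g = (c - s + 1)/2.
= (57 - 4 + 1)/2
= 54/2 = 27

27


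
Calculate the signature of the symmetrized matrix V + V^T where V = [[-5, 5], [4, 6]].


Step 1: V + V^T = [[-10, 9], [9, 12]]
Step 2: trace = 2, det = -201
Step 3: Discriminant = 2^2 - 4*(-201) = 808
Step 4: Eigenvalues: 15.2127, -13.2127
Step 5: Signature = (# positive eigenvalues) - (# negative eigenvalues) = 0

0


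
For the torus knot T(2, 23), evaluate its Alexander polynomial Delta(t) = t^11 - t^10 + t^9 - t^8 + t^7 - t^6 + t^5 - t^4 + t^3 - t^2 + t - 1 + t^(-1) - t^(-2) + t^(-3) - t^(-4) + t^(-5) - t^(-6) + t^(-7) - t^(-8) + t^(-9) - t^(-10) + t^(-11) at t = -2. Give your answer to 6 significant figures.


Substituting t = -2 into Delta(t) = t^11 - t^10 + t^9 - t^8 + t^7 - t^6 + t^5 - t^4 + t^3 - t^2 + t - 1 + t^(-1) - t^(-2) + t^(-3) - t^(-4) + t^(-5) - t^(-6) + t^(-7) - t^(-8) + t^(-9) - t^(-10) + t^(-11):
Term values: (-2048) + (-1024) + (-512) + (-256) + (-128) + (-64) + (-32) + (-16) + (-8) + (-4) + (-2) + (-1) + (-0.5) + (-0.25) + (-0.125) + (-0.0625) + (-0.03125) + (-0.015625) + (-0.0078125) + (-0.00390625) + (-0.00195312) + (-0.000976562) + (-0.000488281)
Sum = -4095.999512
Rounded to 6 significant figures: -4096

-4096


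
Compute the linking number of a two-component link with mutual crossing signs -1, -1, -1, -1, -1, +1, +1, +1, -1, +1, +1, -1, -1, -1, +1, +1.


Step 1: Count positive crossings: 7
Step 2: Count negative crossings: 9
Step 3: Sum of signs = 7 - 9 = -2
Step 4: Linking number = sum/2 = -2/2 = -1

-1


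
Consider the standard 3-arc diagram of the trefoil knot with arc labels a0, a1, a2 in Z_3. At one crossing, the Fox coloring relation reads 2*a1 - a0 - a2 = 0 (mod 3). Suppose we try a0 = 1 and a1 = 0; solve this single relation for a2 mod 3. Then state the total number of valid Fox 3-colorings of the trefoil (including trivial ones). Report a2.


Step 1: Apply the given crossing relation 2*a1 - a0 - a2 = 0 (mod 3).
  a2 = 2*a1 - a0 mod 3
  a2 = 2*0 - 1 mod 3
  a2 = 0 - 1 mod 3
  a2 = -1 mod 3 = 2
Step 2: The trefoil has determinant 3.
  Number of Fox p-colorings (p prime) is p^2 if p = 3, else p.
  Since p = 3 divides det = 3, the trefoil is 3-colorable.
  (Indeed for p = 3 any choice of a0, a1 extends to a valid coloring; the trial (a0, a1, a2) = (1, 0, 2) satisfies all three crossing relations.)
  Total colorings = 3^2 = 9
Step 3: a2 = 2, total Fox 3-colorings = 9

2


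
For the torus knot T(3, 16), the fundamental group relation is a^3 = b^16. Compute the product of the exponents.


The relation is a^3 = b^16.
Product of exponents = 3 * 16
= 48

48


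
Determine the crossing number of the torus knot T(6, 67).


For a torus knot T(p, q) with gcd(p,q)=1,
the crossing number is min(p*(q-1), q*(p-1)).
p*(q-1) = 6*66 = 396
q*(p-1) = 67*5 = 335
min(396, 335) = 335

335


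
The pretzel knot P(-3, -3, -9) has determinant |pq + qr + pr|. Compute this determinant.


Step 1: Compute pq + qr + pr.
pq = (-3)*(-3) = 9
qr = (-3)*(-9) = 27
pr = (-3)*(-9) = 27
pq + qr + pr = 9 + 27 + 27 = 63
Step 2: Take absolute value.
det(P(-3,-3,-9)) = |63| = 63

63


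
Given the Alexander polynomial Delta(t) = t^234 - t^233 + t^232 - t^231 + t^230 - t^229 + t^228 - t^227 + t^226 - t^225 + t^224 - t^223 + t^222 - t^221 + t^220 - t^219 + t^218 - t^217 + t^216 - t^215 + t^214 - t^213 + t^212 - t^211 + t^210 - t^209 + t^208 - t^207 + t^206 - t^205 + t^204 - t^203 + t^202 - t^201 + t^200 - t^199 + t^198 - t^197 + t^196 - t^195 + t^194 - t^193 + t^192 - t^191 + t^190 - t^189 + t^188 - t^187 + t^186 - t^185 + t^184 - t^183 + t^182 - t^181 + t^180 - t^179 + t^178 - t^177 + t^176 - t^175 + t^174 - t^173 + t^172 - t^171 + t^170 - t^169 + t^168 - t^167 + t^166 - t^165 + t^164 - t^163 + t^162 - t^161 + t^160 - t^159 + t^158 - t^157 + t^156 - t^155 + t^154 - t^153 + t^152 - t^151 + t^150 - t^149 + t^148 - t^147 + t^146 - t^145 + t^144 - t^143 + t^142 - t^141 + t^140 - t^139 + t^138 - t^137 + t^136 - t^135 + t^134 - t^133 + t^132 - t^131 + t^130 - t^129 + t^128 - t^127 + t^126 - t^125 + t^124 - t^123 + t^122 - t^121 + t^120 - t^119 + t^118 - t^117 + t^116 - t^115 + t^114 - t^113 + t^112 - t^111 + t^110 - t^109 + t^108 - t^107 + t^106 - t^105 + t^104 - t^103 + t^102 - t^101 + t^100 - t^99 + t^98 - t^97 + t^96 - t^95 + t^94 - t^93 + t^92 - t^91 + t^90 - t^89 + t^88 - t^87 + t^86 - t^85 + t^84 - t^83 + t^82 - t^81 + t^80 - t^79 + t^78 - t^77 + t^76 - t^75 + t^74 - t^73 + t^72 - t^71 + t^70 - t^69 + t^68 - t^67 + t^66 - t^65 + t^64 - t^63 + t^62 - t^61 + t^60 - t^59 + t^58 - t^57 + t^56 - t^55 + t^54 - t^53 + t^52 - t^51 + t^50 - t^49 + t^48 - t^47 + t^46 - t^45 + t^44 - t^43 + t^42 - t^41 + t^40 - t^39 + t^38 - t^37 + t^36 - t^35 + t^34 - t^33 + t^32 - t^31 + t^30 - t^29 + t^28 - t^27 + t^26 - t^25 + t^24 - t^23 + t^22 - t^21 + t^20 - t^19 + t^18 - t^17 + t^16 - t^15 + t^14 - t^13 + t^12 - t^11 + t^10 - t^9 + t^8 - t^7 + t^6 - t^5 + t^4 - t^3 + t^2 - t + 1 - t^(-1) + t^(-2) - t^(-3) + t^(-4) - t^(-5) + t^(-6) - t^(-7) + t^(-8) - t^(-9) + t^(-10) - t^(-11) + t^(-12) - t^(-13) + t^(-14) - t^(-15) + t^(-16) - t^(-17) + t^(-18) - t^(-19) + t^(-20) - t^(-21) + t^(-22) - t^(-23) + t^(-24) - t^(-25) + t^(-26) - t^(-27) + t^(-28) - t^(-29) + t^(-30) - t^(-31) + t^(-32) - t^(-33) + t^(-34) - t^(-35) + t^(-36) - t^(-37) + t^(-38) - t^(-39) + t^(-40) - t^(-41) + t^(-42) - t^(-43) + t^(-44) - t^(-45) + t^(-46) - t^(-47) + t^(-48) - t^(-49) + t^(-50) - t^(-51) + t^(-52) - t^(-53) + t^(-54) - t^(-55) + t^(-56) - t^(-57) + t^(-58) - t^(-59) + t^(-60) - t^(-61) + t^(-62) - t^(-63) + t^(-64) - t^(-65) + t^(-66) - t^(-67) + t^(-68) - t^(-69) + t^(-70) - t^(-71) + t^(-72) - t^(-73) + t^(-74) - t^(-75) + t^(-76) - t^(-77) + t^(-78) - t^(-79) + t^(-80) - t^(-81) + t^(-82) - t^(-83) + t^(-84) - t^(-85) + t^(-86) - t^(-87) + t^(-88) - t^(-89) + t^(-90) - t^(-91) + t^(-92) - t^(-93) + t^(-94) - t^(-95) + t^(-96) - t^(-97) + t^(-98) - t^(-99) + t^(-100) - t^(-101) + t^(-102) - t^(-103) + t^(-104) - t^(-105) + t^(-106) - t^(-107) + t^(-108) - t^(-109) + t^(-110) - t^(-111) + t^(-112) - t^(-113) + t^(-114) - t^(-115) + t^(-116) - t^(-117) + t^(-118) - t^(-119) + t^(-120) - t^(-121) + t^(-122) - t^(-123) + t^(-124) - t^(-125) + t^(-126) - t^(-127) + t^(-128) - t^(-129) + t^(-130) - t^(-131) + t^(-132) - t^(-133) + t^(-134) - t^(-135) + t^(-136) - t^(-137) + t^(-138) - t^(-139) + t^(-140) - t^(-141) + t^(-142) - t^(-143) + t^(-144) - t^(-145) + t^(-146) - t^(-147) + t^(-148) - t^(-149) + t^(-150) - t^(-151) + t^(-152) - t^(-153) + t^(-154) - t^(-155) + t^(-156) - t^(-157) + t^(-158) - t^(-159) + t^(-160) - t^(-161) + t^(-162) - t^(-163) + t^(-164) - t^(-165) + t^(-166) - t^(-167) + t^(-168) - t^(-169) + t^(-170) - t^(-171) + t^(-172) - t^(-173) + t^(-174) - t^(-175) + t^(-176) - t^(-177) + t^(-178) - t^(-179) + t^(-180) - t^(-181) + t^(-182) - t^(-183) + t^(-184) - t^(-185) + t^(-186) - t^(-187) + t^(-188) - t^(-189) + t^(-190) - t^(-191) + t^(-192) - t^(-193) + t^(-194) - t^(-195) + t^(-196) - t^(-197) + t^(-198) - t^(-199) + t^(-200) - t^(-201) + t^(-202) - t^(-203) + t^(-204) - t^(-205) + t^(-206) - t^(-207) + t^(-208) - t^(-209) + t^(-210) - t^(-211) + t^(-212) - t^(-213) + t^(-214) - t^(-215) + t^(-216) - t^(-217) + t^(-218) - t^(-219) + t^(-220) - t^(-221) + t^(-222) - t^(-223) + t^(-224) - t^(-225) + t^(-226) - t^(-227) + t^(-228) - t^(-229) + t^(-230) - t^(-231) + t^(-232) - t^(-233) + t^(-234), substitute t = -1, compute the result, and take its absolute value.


Step 1: The polynomial has 469 terms with alternating signs, exponents from 234 down to -234.
Step 2: Substitute t = -1. The i-th term has coefficient (-1)^i and exponent (m-i),
  so its value is (-1)^i * (-1)^(m-i) = (-1)^m = 1 for every i.
Step 3: All 469 terms equal 1, so Delta(-1) = 469 * (1) = 469
Step 4: |Delta(-1)| = 469

469
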